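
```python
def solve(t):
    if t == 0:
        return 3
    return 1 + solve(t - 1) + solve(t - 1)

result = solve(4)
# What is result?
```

solve(t) = 1 + 2·solve(t-1), solve(0)=3. Closed form: (3+1)·2^4 - 1 = 63.

Answer: 63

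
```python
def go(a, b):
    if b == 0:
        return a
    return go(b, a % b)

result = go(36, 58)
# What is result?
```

go(36, 58) -> go(58, 36) -> go(36, 22) -> go(22, 14) -> go(14, 8) -> go(8, 6) -> go(6, 2) -> go(2, 0) -> 2

Answer: 2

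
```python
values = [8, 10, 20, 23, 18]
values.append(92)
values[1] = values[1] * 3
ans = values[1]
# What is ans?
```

Trace:
`values = [8, 10, 20, 23, 18]` → values = [8, 10, 20, 23, 18]
`values.append(92)` → values = [8, 10, 20, 23, 18, 92]
`values[1] = values[1] * 3` → values = [8, 30, 20, 23, 18, 92]
`ans = values[1]` → ans = 30
So ans = 30

Answer: 30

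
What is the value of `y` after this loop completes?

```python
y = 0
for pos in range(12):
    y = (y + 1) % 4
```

Increment mod 4, 12 times = 0
`y` takes the values: 0 → 1 → 2 → 3 → 0 → 1 → 2 → 3 → 0 → 1 → 2 → 3 → 0

Answer: 0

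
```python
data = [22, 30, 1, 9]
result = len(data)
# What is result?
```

Trace:
`data = [22, 30, 1, 9]` → data = [22, 30, 1, 9]
`result = len(data)` → result = 4
So result = 4

Answer: 4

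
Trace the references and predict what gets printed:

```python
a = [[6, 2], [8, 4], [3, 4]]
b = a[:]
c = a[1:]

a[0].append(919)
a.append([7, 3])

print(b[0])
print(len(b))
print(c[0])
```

Key concept: slice with nested mutation.
Step by step:
`a = [[6, 2], [8, 4], [3, 4]]` → a = [[6, 2], [8, 4], [3, 4]]
`b = a[:]` → b = [[6, 2], [8, 4], [3, 4]]
`c = a[1:]` → c = [[8, 4], [3, 4]]
`a[0].append(919)` → a = [[6, 2, 919], [8, 4], [3, 4]]; b = [[6, 2, 919], [8, 4], [3, 4]]
`a.append([7, 3])` → a = [[6, 2, 919], [8, 4], [3, 4], [7, 3]]
`print(b[0])` → prints [6, 2, 919]
`print(len(b))` → prints 3
`print(c[0])` → prints [8, 4]

Answer:
[6, 2, 919]
3
[8, 4]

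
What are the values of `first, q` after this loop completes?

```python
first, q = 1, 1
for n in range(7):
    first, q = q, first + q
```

Fibonacci: after 7 iterations
`first, q` takes the values: (1, 1) → (1, 2) → (2, 3) → (3, 5) → (5, 8) → (8, 13) → (13, 21) → (21, 34)

Answer: 21, 34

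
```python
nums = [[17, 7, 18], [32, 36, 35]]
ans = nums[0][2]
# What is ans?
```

Trace:
`nums = [[17, 7, 18], [32, 36, 35]]` → nums = [[17, 7, 18], [32, 36, 35]]
`ans = nums[0][2]` → ans = 18
So ans = 18

Answer: 18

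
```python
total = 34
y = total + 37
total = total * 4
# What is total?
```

Trace:
`total = 34` → total = 34
`y = total + 37` → y = 71
`total = total * 4` → total = 136
So total = 136

Answer: 136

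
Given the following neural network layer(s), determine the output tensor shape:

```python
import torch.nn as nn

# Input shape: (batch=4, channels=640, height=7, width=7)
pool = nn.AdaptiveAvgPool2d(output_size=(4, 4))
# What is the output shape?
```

Input: (4, 640, 7, 7) -> Output: (4, 640, 4, 4)

Answer: (4, 640, 4, 4)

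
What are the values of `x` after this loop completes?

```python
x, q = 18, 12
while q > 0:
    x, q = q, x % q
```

GCD of 18 and 12
`x` takes the values: 18 → 12 → 6

Answer: 6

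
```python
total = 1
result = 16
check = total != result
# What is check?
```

Trace:
`total = 1` → total = 1
`result = 16` → result = 16
`check = total != result` → check = True
So check = True

Answer: True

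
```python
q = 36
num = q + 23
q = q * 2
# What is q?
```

Trace:
`q = 36` → q = 36
`num = q + 23` → num = 59
`q = q * 2` → q = 72
So q = 72

Answer: 72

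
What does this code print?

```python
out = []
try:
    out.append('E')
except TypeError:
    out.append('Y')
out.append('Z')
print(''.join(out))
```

Execution trace: 'E' (try body, no exception) → 'Z' (after the try/except). Output: EZ

Answer: EZ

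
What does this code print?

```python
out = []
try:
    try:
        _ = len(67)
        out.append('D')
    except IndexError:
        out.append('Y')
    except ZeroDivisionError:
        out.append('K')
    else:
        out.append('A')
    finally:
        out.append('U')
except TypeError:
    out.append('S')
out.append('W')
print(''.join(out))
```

Execution trace: 'U' (finally) → 'S' (outer except TypeError) → 'W' (after the try/except). Output: USW

Answer: USW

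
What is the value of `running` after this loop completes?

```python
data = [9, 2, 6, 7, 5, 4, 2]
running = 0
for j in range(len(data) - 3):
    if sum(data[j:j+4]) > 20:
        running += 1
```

Count windows with sum > 20
`running` takes the values: 0 → 1 → 2

Answer: 2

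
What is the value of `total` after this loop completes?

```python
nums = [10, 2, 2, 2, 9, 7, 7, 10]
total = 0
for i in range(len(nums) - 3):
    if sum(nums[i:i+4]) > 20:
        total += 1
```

Count windows with sum > 20
`total` takes the values: 0 → 1 → 2

Answer: 2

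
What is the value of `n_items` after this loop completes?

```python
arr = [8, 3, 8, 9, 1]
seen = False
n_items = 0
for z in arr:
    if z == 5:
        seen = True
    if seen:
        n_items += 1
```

Count elements after first 5 in [8, 3, 8, 9, 1]
`n_items` takes the values: 0

Answer: 0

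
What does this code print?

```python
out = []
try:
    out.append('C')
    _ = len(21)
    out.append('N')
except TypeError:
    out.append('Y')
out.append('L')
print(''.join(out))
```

Execution trace: 'C' (try body) → 'Y' (except TypeError) → 'L' (after the try/except). Output: CYL

Answer: CYL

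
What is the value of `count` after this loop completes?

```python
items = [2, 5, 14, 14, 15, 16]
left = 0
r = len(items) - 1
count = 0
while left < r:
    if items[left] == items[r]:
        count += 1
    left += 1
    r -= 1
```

Count matching pairs from ends
`count` takes the values: 0 → 1

Answer: 1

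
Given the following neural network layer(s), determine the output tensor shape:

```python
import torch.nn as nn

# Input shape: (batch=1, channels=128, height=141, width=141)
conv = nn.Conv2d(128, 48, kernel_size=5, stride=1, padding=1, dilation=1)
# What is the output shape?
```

Input: (1, 128, 141, 141) -> Output: (1, 48, 139, 139)

Answer: (1, 48, 139, 139)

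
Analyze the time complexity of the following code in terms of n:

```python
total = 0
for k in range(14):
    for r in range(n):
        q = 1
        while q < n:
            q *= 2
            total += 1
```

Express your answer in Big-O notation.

Each loop level contributes: 1 × n × log n. Multiplying the contributions gives O(n log n).

Answer: O(n log n)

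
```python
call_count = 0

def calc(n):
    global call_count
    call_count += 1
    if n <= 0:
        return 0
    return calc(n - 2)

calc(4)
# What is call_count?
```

Linear recursion stepping by 2: 3 calls from n=4 down to ≤0.

Answer: 3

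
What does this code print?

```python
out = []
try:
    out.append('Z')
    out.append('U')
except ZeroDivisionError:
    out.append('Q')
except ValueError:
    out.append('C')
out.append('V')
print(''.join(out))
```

Execution trace: 'Z' (try body) → 'U' (try body, no exception) → 'V' (after the try/except). Output: ZUV

Answer: ZUV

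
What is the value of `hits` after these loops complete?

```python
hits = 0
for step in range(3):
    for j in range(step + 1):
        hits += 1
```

Triangle: 1 + 2 + ... + 3
`hits` takes the values: 0 → 1 → 2 → 3 → 4 → 5 → 6

Answer: 6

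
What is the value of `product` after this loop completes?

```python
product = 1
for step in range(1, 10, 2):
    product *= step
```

Product of 1, 3, 5, ... up to 9
`product` takes the values: 1 → 3 → 15 → 105 → 945

Answer: 945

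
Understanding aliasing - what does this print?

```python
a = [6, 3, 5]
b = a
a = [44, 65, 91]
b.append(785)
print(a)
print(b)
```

Key concept: rebinding vs mutation: a is rebound to a new list, b still points at the original.
Step by step:
`a = [6, 3, 5]` → a = [6, 3, 5]
`b = a` → b = [6, 3, 5] (same object as a)
`a = [44, 65, 91]` → a = [44, 65, 91]
`b.append(785)` → b = [6, 3, 5, 785]
`print(a)` → prints [44, 65, 91]
`print(b)` → prints [6, 3, 5, 785]

Answer:
[44, 65, 91]
[6, 3, 5, 785]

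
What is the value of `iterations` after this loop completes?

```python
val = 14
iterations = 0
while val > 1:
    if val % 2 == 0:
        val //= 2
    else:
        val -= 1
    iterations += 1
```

Steps to reduce 14 to 1
`iterations` takes the values: 0 → 1 → 2 → 3 → 4 → 5

Answer: 5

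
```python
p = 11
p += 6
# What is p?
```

Trace:
`p = 11` → p = 11
`p += 6` → p = 17
So p = 17

Answer: 17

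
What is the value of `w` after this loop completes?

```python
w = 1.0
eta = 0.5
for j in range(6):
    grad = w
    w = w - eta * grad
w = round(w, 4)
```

Gradient descent: w = 1.0 * (1 - 0.5)^6
`w` takes the values: 1.0 → 0.5 → 0.25 → 0.125 → 0.0625 → 0.03125 → 0.015625 → 0.0156

Answer: 0.0156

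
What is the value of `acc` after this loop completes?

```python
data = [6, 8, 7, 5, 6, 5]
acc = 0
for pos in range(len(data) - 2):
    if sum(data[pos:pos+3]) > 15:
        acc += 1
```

Count windows with sum > 15
`acc` takes the values: 0 → 1 → 2 → 3 → 4

Answer: 4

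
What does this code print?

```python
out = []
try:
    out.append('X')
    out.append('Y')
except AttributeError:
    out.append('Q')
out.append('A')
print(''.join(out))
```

Execution trace: 'X' (try body) → 'Y' (try body, no exception) → 'A' (after the try/except). Output: XYA

Answer: XYA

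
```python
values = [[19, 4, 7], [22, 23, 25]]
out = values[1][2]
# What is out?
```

Trace:
`values = [[19, 4, 7], [22, 23, 25]]` → values = [[19, 4, 7], [22, 23, 25]]
`out = values[1][2]` → out = 25
So out = 25

Answer: 25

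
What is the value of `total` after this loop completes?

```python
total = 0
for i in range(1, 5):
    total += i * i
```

Sum of squares 1² to 4² = 30
`total` takes the values: 0 → 1 → 5 → 14 → 30

Answer: 30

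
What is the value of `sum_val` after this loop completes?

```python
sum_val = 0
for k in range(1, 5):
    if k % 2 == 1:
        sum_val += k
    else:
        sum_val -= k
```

Add odd, subtract even
`sum_val` takes the values: 0 → 1 → -1 → 2 → -2

Answer: -2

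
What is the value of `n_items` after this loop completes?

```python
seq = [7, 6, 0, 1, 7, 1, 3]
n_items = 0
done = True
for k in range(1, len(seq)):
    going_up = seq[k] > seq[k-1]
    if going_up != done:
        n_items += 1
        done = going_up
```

Count direction changes in [7, 6, 0, 1, 7, 1, 3]
`n_items` takes the values: 0 → 1 → 2 → 3 → 4

Answer: 4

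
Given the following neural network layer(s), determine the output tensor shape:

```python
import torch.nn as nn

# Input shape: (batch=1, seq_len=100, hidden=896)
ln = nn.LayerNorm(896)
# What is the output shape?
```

Input: (1, 100, 896) -> Output: (1, 100, 896)

Answer: (1, 100, 896)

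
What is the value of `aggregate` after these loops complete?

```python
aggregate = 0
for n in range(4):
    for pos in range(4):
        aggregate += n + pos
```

Sum of all n+pos for n,pos in 4x4
`aggregate` takes the values: 0 → 1 → 3 → 6 → 7 → 9 → 12 → 16 → 18 → 21 → 25 → 30 → 33 → 37 → 42 → 48

Answer: 48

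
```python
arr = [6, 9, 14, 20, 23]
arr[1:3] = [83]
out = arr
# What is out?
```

Trace:
`arr = [6, 9, 14, 20, 23]` → arr = [6, 9, 14, 20, 23]
`arr[1:3] = [83]` → arr = [6, 83, 20, 23]
`out = arr` → out = [6, 83, 20, 23]
So out = [6, 83, 20, 23]

Answer: [6, 83, 20, 23]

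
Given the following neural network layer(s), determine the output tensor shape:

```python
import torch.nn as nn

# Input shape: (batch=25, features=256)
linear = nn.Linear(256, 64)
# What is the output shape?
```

Input: (25, 256) -> Output: (25, 64)

Answer: (25, 64)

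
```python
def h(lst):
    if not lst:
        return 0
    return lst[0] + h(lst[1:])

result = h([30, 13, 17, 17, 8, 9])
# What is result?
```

30 + 13 + 17 + 17 + 8 + 9 + 0 = 94

Answer: 94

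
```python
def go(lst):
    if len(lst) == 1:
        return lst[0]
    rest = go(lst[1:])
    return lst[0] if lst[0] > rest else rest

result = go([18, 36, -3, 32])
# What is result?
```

Recursive max over [18, 36, -3, 32] = 36

Answer: 36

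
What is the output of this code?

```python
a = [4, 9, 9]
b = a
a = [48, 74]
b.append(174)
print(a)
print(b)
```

Key concept: rebinding vs mutation: a is rebound to a new list, b still points at the original.
Step by step:
`a = [4, 9, 9]` → a = [4, 9, 9]
`b = a` → b = [4, 9, 9] (same object as a)
`a = [48, 74]` → a = [48, 74]
`b.append(174)` → b = [4, 9, 9, 174]
`print(a)` → prints [48, 74]
`print(b)` → prints [4, 9, 9, 174]

Answer:
[48, 74]
[4, 9, 9, 174]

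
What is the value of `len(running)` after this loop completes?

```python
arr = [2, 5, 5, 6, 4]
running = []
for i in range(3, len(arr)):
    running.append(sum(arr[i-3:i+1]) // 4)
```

Number of 4-element averages
`running` takes the values: [] → [4] → [4, 5]
So `len(running)` = 2

Answer: 2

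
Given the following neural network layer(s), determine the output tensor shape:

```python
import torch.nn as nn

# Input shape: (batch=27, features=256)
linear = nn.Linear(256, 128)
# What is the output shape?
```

Input: (27, 256) -> Output: (27, 128)

Answer: (27, 128)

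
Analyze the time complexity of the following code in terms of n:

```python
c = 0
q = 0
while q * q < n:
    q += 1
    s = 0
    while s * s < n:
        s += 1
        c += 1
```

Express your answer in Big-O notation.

Each loop level contributes: √n × √n. Multiplying the contributions gives O(n).

Answer: O(n)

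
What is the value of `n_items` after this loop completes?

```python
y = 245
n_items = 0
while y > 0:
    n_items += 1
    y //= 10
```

Count digits by repeated division by 10
`n_items` takes the values: 0 → 1 → 2 → 3

Answer: 3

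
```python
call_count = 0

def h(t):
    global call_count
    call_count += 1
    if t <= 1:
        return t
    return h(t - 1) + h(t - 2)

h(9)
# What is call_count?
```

Calls(t) = 1 + Calls(t-1) + Calls(t-2); Calls(0)=Calls(1)=1. For t=9 this gives 109.

Answer: 109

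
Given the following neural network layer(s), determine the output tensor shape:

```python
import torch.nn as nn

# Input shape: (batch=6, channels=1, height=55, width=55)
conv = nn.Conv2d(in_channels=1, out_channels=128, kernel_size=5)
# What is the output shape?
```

Input: (6, 1, 55, 55) -> Output: (6, 128, 51, 51)

Answer: (6, 128, 51, 51)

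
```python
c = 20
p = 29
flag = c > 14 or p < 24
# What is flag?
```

Trace:
`c = 20` → c = 20
`p = 29` → p = 29
`flag = c > 14 or p < 24` → flag = True
So flag = True

Answer: True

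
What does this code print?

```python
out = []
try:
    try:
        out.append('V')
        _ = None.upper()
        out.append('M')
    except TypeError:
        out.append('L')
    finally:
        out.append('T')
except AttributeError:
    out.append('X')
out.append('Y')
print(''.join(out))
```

Execution trace: 'V' (try body) → 'T' (finally) → 'X' (outer except AttributeError) → 'Y' (after the try/except). Output: VTXY

Answer: VTXY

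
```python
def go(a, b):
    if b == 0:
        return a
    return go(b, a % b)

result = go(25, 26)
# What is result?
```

go(25, 26) -> go(26, 25) -> go(25, 1) -> go(1, 0) -> 1

Answer: 1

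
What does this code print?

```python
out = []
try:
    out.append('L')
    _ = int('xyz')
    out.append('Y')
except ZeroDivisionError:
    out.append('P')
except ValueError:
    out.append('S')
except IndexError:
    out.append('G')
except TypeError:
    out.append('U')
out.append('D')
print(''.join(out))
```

Execution trace: 'L' (try body) → 'S' (except ValueError) → 'D' (after the try/except). Output: LSD

Answer: LSD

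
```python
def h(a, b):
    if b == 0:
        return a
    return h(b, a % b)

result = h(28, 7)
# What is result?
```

h(28, 7) -> h(7, 0) -> 7

Answer: 7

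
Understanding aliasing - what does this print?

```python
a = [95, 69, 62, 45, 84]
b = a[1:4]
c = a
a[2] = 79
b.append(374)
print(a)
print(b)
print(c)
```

Key concept: slice vs alias.
Step by step:
`a = [95, 69, 62, 45, 84]` → a = [95, 69, 62, 45, 84]
`b = a[1:4]` → b = [69, 62, 45]
`c = a` → c = [95, 69, 62, 45, 84] (same object as a)
`a[2] = 79` → a = [95, 69, 79, 45, 84] (same object as c); c = [95, 69, 79, 45, 84] (same object as a)
`b.append(374)` → b = [69, 62, 45, 374]
`print(a)` → prints [95, 69, 79, 45, 84]
`print(b)` → prints [69, 62, 45, 374]
`print(c)` → prints [95, 69, 79, 45, 84]

Answer:
[95, 69, 79, 45, 84]
[69, 62, 45, 374]
[95, 69, 79, 45, 84]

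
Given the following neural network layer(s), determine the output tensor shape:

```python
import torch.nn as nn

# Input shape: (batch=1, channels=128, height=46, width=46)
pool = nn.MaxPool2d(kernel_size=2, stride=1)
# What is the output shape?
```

Input: (1, 128, 46, 46) -> Output: (1, 128, 45, 45)

Answer: (1, 128, 45, 45)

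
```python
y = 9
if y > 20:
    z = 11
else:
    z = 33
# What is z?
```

Trace:
`y = 9` → y = 9
`if y > 20: ...` → y > 20 is False, take else branch → z = 33
So z = 33

Answer: 33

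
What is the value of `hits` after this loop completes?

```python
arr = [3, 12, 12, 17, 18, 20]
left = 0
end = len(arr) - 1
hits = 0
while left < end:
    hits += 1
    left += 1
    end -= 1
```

Iterations until pointers meet (list length 6)
`hits` takes the values: 0 → 1 → 2 → 3

Answer: 3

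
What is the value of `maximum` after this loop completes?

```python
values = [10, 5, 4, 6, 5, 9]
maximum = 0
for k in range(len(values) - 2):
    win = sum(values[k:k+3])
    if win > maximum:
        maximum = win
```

Max sum of 3-element window in [10, 5, 4, 6, 5, 9]
`maximum` takes the values: 0 → 19 → 20

Answer: 20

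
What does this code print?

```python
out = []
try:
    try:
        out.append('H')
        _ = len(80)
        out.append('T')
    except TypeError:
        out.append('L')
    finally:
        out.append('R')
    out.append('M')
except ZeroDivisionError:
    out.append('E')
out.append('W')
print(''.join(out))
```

Execution trace: 'H' (inner try body) → 'L' (inner except TypeError) → 'R' (inner finally) → 'M' (try body, no exception) → 'W' (after the try/except). Output: HLRMW

Answer: HLRMW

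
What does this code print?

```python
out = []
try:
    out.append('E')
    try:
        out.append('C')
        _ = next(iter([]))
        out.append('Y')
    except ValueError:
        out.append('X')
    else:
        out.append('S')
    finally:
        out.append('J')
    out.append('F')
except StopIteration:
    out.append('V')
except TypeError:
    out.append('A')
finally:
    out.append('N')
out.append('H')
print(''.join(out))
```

Execution trace: 'E' (try body) → 'C' (inner try body) → 'J' (inner finally) → 'V' (except StopIteration) → 'N' (finally) → 'H' (after the try/except). Output: ECJVNH

Answer: ECJVNH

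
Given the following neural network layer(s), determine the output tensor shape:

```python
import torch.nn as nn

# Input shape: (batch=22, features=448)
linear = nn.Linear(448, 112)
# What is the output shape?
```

Input: (22, 448) -> Output: (22, 112)

Answer: (22, 112)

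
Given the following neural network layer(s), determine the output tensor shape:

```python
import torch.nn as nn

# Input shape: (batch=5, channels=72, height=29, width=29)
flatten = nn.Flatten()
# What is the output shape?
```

Input: (5, 72, 29, 29) -> Output: (5, 60552)

Answer: (5, 60552)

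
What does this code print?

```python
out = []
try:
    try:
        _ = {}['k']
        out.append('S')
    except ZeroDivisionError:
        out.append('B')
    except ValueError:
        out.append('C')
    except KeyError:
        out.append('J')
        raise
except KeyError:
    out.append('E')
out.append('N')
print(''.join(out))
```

Execution trace: 'J' (inner except KeyError) → 'E' (outer except KeyError) → 'N' (after the try/except). Output: JEN

Answer: JEN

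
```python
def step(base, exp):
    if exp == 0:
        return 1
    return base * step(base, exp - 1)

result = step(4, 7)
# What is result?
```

step(4, 7) = 4 * 4 * 4 * 4 * 4 * 4 * 4 = 16384

Answer: 16384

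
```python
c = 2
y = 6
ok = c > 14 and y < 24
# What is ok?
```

Trace:
`c = 2` → c = 2
`y = 6` → y = 6
`ok = c > 14 and y < 24` → ok = False
So ok = False

Answer: False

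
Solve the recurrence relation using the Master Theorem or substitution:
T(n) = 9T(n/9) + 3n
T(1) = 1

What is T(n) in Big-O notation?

By Master Theorem: a=9, b=9, f(n)=3n. Since log_9(9) = 1 and f(n) = Θ(n^1), Case 2 applies. T(n) = O(n log n).

Answer: O(n log n)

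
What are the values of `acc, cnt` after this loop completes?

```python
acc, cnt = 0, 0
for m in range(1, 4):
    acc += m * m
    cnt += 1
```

Sum of squares and count
`acc, cnt` takes the values: (0, 0) → (1, 0) → (1, 1) → (5, 1) → (5, 2) → (14, 2) → (14, 3)

Answer: 14, 3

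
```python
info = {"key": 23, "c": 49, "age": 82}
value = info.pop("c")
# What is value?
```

Trace:
`info = {"key": 23, "c": 49, "age": 82}` → info = {'key': 23, 'c': 49, 'age': 82}
`value = info.pop("c")` → info = {'key': 23, 'age': 82}; value = 49
So value = 49

Answer: 49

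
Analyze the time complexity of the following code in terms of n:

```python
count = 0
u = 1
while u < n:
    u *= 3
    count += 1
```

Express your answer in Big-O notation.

Each loop level contributes: log n. Multiplying the contributions gives O(log n).

Answer: O(log n)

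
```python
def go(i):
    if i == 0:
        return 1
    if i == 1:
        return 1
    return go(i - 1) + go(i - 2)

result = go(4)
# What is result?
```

Build up from base cases: go(0)=1, go(1)=1, go(2)=2, go(3)=3, go(4)=5

Answer: 5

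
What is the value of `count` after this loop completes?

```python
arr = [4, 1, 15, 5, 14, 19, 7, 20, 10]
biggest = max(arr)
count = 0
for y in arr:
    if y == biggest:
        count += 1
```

Count of max value 20 in [4, 1, 15, 5, 14, 19, 7, 20, 10]
`count` takes the values: 0 → 1

Answer: 1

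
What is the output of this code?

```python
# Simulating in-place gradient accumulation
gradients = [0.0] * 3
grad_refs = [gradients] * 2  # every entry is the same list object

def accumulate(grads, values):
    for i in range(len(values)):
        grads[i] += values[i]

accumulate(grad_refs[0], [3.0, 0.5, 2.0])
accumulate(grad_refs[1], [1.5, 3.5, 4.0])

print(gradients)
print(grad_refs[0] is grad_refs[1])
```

Key concept: gradient accumulation aliasing.
Step by step:
`gradients = [0.0] * 3` → gradients = [0.0, 0.0, 0.0]
`grad_refs = [gradients] * 2` → grad_refs = [[0.0, 0.0, 0.0], [0.0, 0.0, 0.0]]
`accumulate(grad_refs[0], [3.0, 0.5, 2.0])` → gradients = [3.0, 0.5, 2.0]; grad_refs = [[3.0, 0.5, 2.0], [3.0, 0.5, 2.0]]
`accumulate(grad_refs[1], [1.5, 3.5, 4.0])` → gradients = [4.5, 4.0, 6.0]; grad_refs = [[4.5, 4.0, 6.0], [4.5, 4.0, 6.0]]
`print(gradients)` → prints [4.5, 4.0, 6.0]
`print(grad_refs[0] is grad_refs[1])` → prints True

Answer:
[4.5, 4.0, 6.0]
True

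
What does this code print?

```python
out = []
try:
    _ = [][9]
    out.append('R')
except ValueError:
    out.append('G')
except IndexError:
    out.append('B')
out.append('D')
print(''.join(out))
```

Execution trace: 'B' (except IndexError) → 'D' (after the try/except). Output: BD

Answer: BD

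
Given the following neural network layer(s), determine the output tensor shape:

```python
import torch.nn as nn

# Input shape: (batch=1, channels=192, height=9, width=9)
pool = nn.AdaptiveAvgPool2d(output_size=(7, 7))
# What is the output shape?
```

Input: (1, 192, 9, 9) -> Output: (1, 192, 7, 7)

Answer: (1, 192, 7, 7)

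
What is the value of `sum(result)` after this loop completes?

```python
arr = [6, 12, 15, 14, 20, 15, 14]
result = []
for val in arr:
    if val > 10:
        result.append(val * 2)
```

Sum of doubled values > 10
`result` takes the values: [] → [24] → [24, 30] → [24, 30, 28] → [24, 30, 28, 40] → [24, 30, 28, 40, 30] → [24, 30, 28, 40, 30, 28]
So `sum(result)` = 180

Answer: 180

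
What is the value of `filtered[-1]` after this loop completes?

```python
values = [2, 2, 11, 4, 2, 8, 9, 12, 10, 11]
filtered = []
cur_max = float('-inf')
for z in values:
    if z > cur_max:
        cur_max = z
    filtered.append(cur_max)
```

Running max ends at 12
`filtered` takes the values: [] → [2] → [2, 2] → [2, 2, 11] → [2, 2, 11, 11] → [2, 2, 11, 11, 11] → [2, 2, 11, 11, 11, 11] → [2, 2, 11, 11, 11, 11, 11] → [2, 2, 11, 11, 11, 11, 11, 12] → [2, 2, 11, 11, 11, 11, 11, 12, 12] → [2, 2, 11, 11, 11, 11, 11, 12, 12, 12]
So `filtered[-1]` = 12

Answer: 12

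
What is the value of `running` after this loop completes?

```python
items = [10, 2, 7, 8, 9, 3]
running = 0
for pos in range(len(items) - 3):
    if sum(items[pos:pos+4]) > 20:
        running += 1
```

Count windows with sum > 20
`running` takes the values: 0 → 1 → 2 → 3

Answer: 3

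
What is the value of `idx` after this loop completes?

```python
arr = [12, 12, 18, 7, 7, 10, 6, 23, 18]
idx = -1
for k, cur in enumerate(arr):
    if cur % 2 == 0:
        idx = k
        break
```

First even number index in [12, 12, 18, 7, 7, 10, 6, 23, 18]
`idx` takes the values: -1 → 0

Answer: 0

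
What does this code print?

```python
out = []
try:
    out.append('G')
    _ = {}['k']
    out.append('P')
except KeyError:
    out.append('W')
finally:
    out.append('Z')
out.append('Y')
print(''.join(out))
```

Execution trace: 'G' (try body) → 'W' (except KeyError) → 'Z' (finally) → 'Y' (after the try/except). Output: GWZY

Answer: GWZY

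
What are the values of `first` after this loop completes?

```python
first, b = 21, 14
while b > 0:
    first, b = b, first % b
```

GCD of 21 and 14
`first` takes the values: 21 → 14 → 7

Answer: 7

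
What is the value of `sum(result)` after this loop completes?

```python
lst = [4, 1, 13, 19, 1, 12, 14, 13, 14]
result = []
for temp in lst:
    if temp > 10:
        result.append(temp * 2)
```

Sum of doubled values > 10
`result` takes the values: [] → [26] → [26, 38] → [26, 38, 24] → [26, 38, 24, 28] → [26, 38, 24, 28, 26] → [26, 38, 24, 28, 26, 28]
So `sum(result)` = 170

Answer: 170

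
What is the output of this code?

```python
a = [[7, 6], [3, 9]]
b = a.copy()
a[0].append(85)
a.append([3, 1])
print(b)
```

Key concept: shallow copy with nested lists.
Step by step:
`a = [[7, 6], [3, 9]]` → a = [[7, 6], [3, 9]]
`b = a.copy()` → b = [[7, 6], [3, 9]]
`a[0].append(85)` → a = [[7, 6, 85], [3, 9]]; b = [[7, 6, 85], [3, 9]]
`a.append([3, 1])` → a = [[7, 6, 85], [3, 9], [3, 1]]
`print(b)` → prints [[7, 6, 85], [3, 9]]

Answer: [[7, 6, 85], [3, 9]]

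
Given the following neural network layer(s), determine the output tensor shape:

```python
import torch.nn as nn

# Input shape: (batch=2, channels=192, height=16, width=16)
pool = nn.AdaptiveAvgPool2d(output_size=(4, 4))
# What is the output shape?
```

Input: (2, 192, 16, 16) -> Output: (2, 192, 4, 4)

Answer: (2, 192, 4, 4)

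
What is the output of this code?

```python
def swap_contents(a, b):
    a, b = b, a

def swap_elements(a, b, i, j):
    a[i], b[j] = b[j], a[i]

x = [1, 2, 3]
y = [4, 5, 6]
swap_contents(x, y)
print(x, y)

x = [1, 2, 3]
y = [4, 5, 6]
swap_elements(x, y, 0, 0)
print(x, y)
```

Key concept: parameter rebinding vs mutation.
Step by step:
`x = [1, 2, 3]` → x = [1, 2, 3]
`y = [4, 5, 6]` → y = [4, 5, 6]
`swap_contents(x, y)` → no visible change to tracked variables
`print(x, y)` → prints [1, 2, 3] [4, 5, 6]
`x = [1, 2, 3]` → x = [1, 2, 3]
`y = [4, 5, 6]` → y = [4, 5, 6]
`swap_elements(x, y, 0, 0)` → x = [4, 2, 3]; y = [1, 5, 6]
`print(x, y)` → prints [4, 2, 3] [1, 5, 6]

Answer:
[1, 2, 3] [4, 5, 6]
[4, 2, 3] [1, 5, 6]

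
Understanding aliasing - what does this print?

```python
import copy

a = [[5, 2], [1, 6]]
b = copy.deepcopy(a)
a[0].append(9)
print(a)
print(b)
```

Key concept: deep copy is fully independent.
Step by step:
`a = [[5, 2], [1, 6]]` → a = [[5, 2], [1, 6]]
`b = copy.deepcopy(a)` → b = [[5, 2], [1, 6]]
`a[0].append(9)` → a = [[5, 2, 9], [1, 6]]
`print(a)` → prints [[5, 2, 9], [1, 6]]
`print(b)` → prints [[5, 2], [1, 6]]

Answer:
[[5, 2, 9], [1, 6]]
[[5, 2], [1, 6]]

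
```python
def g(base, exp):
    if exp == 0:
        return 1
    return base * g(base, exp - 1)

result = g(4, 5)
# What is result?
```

g(4, 5) = 4 * 4 * 4 * 4 * 4 = 1024

Answer: 1024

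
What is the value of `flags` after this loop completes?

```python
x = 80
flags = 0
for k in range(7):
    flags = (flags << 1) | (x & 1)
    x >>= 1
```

Reverse lowest 7 bits of 80
`flags` takes the values: 0 → 1 → 2 → 5

Answer: 5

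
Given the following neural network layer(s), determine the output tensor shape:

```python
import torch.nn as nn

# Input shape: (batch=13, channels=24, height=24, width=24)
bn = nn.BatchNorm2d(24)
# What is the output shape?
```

Input: (13, 24, 24, 24) -> Output: (13, 24, 24, 24)

Answer: (13, 24, 24, 24)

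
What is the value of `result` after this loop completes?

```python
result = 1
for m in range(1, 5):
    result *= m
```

4! = 24
`result` takes the values: 1 → 2 → 6 → 24

Answer: 24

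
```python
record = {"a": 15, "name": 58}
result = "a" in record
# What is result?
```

Trace:
`record = {"a": 15, "name": 58}` → record = {'a': 15, 'name': 58}
`result = "a" in record` → result = True
So result = True

Answer: True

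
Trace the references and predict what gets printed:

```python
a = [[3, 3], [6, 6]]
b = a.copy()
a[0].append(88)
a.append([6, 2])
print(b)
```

Key concept: shallow copy with nested lists.
Step by step:
`a = [[3, 3], [6, 6]]` → a = [[3, 3], [6, 6]]
`b = a.copy()` → b = [[3, 3], [6, 6]]
`a[0].append(88)` → a = [[3, 3, 88], [6, 6]]; b = [[3, 3, 88], [6, 6]]
`a.append([6, 2])` → a = [[3, 3, 88], [6, 6], [6, 2]]
`print(b)` → prints [[3, 3, 88], [6, 6]]

Answer: [[3, 3, 88], [6, 6]]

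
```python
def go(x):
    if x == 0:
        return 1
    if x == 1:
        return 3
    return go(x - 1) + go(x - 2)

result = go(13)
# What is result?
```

Build up from base cases: go(0)=1, go(1)=3, go(2)=4, go(3)=7, go(4)=11, go(5)=18, go(6)=29, ..., go(13)=843

Answer: 843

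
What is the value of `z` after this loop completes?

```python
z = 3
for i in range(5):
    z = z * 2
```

Multiply by 2, 5 times: 3 * 2^5 = 96
`z` takes the values: 3 → 6 → 12 → 24 → 48 → 96

Answer: 96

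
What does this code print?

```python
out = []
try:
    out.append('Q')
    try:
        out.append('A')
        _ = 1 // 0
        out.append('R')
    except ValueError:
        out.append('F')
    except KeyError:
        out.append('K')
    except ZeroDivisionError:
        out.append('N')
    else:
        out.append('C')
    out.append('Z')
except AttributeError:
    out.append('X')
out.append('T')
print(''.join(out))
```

Execution trace: 'Q' (try body) → 'A' (inner try body) → 'N' (inner except ZeroDivisionError) → 'Z' (try body, no exception) → 'T' (after the try/except). Output: QANZT

Answer: QANZT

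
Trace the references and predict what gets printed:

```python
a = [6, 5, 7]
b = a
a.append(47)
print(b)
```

Key concept: basic list aliasing.
Step by step:
`a = [6, 5, 7]` → a = [6, 5, 7]
`b = a` → b = [6, 5, 7] (same object as a)
`a.append(47)` → a = [6, 5, 7, 47] (same object as b); b = [6, 5, 7, 47] (same object as a)
`print(b)` → prints [6, 5, 7, 47]

Answer: [6, 5, 7, 47]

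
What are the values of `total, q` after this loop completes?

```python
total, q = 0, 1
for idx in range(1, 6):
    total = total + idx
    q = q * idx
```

Sum and factorial of 1 to 5
`total, q` takes the values: (0, 1) → (1, 1) → (3, 1) → (3, 2) → (6, 2) → (6, 6) → (10, 6) → (10, 24) → (15, 24) → (15, 120)

Answer: 15, 120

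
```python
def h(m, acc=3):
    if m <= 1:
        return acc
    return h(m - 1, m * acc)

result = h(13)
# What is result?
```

Accumulator trace (n, acc): (13, 3) -> (12, 39) -> (11, 468) -> (10, 5148) -> (9, 51480) -> (8, 463320) -> (7, 3706560) -> (6, 25945920) -> (5, 155675520) -> (4, 778377600) -> (3, 3113510400) -> (2, 9340531200) -> (1, 18681062400) -> return 18681062400

Answer: 18681062400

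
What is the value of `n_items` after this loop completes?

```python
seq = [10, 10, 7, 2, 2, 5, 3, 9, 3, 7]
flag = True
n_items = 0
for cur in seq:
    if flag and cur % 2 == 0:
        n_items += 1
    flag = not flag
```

Count even values at even positions
`n_items` takes the values: 0 → 1 → 2

Answer: 2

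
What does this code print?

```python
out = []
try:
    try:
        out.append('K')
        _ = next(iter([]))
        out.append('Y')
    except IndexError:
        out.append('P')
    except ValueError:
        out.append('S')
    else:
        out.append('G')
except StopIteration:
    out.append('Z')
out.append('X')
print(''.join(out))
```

Execution trace: 'K' (try body) → 'Z' (outer except StopIteration) → 'X' (after the try/except). Output: KZX

Answer: KZX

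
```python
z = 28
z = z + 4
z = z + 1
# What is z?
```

Trace:
`z = 28` → z = 28
`z = z + 4` → z = 32
`z = z + 1` → z = 33
So z = 33

Answer: 33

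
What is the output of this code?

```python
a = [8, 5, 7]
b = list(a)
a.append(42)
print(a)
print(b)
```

Key concept: list() constructor creates copy.
Step by step:
`a = [8, 5, 7]` → a = [8, 5, 7]
`b = list(a)` → b = [8, 5, 7]
`a.append(42)` → a = [8, 5, 7, 42]
`print(a)` → prints [8, 5, 7, 42]
`print(b)` → prints [8, 5, 7]

Answer:
[8, 5, 7, 42]
[8, 5, 7]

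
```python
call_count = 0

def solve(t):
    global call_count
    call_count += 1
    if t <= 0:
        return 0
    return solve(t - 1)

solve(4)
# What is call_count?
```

Linear recursion stepping by 1: 5 calls from t=4 down to ≤0.

Answer: 5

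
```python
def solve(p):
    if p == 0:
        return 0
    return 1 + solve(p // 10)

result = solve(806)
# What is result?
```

Count of digits of 806: 3

Answer: 3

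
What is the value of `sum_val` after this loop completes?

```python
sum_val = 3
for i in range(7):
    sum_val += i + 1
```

Start at 3, add 1 to 7 = 31
`sum_val` takes the values: 3 → 4 → 6 → 9 → 13 → 18 → 24 → 31

Answer: 31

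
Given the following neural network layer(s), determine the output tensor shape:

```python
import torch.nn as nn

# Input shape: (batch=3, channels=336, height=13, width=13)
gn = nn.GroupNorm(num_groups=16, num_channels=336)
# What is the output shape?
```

Input: (3, 336, 13, 13) -> Output: (3, 336, 13, 13)

Answer: (3, 336, 13, 13)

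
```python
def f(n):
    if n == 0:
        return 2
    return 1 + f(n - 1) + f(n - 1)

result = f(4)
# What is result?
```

f(n) = 1 + 2·f(n-1), f(0)=2. Closed form: (2+1)·2^4 - 1 = 47.

Answer: 47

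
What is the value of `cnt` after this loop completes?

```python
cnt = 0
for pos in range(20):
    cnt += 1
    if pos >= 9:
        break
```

Loop breaks when pos reaches 9, cnt is 10
`cnt` takes the values: 0 → 1 → 2 → 3 → 4 → 5 → 6 → 7 → 8 → 9 → 10

Answer: 10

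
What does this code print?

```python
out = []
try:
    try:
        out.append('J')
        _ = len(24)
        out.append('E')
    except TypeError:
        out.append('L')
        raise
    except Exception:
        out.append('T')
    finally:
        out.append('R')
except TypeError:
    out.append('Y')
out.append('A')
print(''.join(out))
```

Execution trace: 'J' (inner try body) → 'L' (inner except TypeError) → 'R' (inner finally) → 'Y' (outer except TypeError) → 'A' (after the try/except). Output: JLRYA

Answer: JLRYA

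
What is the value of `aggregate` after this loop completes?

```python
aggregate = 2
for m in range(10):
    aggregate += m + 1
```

Start at 2, add 1 to 10 = 57
`aggregate` takes the values: 2 → 3 → 5 → 8 → 12 → 17 → 23 → 30 → 38 → 47 → 57

Answer: 57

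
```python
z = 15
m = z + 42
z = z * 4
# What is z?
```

Trace:
`z = 15` → z = 15
`m = z + 42` → m = 57
`z = z * 4` → z = 60
So z = 60

Answer: 60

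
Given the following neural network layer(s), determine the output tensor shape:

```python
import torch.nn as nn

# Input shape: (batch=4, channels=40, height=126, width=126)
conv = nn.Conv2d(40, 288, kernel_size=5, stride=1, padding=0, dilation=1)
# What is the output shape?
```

Input: (4, 40, 126, 126) -> Output: (4, 288, 122, 122)

Answer: (4, 288, 122, 122)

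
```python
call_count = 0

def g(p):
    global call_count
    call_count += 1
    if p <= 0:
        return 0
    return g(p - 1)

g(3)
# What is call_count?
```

Linear recursion stepping by 1: 4 calls from p=3 down to ≤0.

Answer: 4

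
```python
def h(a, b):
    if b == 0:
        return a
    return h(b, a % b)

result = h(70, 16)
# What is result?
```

h(70, 16) -> h(16, 6) -> h(6, 4) -> h(4, 2) -> h(2, 0) -> 2

Answer: 2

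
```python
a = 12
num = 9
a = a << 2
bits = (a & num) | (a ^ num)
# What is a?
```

Trace:
`a = 12` → a = 12
`num = 9` → num = 9
`a = a << 2` → a = 48
`bits = (a & num) | (a ^ num)` → bits = 57
So a = 48

Answer: 48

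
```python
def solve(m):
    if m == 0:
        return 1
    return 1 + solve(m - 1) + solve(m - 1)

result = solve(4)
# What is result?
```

solve(m) = 1 + 2·solve(m-1), solve(0)=1. Closed form: (1+1)·2^4 - 1 = 31.

Answer: 31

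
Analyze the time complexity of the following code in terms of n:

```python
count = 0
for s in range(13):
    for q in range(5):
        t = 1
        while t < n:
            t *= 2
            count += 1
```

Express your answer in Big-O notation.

Each loop level contributes: 1 × 1 × log n. Multiplying the contributions gives O(log n).

Answer: O(log n)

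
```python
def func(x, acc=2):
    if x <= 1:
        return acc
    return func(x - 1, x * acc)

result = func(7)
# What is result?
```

Accumulator trace (n, acc): (7, 2) -> (6, 14) -> (5, 84) -> (4, 420) -> (3, 1680) -> (2, 5040) -> (1, 10080) -> return 10080

Answer: 10080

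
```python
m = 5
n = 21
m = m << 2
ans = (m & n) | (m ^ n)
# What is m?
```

Trace:
`m = 5` → m = 5
`n = 21` → n = 21
`m = m << 2` → m = 20
`ans = (m & n) | (m ^ n)` → ans = 21
So m = 20

Answer: 20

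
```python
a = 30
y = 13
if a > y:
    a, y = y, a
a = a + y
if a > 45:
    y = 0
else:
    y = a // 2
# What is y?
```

Trace:
`a = 30` → a = 30
`y = 13` → y = 13
`if a > y: ...` → a > y is True → a = 13; y = 30
`a = a + y` → a = 43
`if a > 45: ...` → a > 45 is False, take else branch → y = 21
So y = 21

Answer: 21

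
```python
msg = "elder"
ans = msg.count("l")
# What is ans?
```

Trace:
`msg = "elder"` → msg = 'elder'
`ans = msg.count("l")` → ans = 1
So ans = 1

Answer: 1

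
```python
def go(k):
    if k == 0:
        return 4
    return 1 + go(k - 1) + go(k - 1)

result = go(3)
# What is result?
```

go(k) = 1 + 2·go(k-1), go(0)=4. Closed form: (4+1)·2^3 - 1 = 39.

Answer: 39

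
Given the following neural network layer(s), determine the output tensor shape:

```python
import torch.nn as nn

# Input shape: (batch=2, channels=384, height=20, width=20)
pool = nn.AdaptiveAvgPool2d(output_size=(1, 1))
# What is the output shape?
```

Input: (2, 384, 20, 20) -> Output: (2, 384, 1, 1)

Answer: (2, 384, 1, 1)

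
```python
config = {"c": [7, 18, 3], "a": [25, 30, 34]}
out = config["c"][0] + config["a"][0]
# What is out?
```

Trace:
`config = {"c": [7, 18, 3], "a": [25, 30, 34]}` → config = {'c': [7, 18, 3], 'a': [25, 30, 34]}
`out = config["c"][0] + config["a"][0]` → out = 32
So out = 32

Answer: 32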